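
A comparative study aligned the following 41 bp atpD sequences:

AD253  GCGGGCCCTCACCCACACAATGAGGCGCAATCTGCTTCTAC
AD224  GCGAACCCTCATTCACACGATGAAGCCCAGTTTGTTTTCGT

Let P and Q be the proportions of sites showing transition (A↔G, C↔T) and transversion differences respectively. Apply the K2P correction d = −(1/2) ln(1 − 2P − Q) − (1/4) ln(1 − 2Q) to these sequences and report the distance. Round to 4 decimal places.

The sequences differ at positions 4 (G/A, transition), 5 (G/A, transition), 12 (C/T, transition), 13 (C/T, transition), 19 (A/G, transition), 24 (G/A, transition), 27 (G/C, transversion), 30 (A/G, transition), 32 (C/T, transition), 35 (C/T, transition), 38 (C/T, transition), 39 (T/C, transition), 40 (A/G, transition), 41 (C/T, transition).
Of the 14 differences, 13 transitions and 1 transversion over 41 sites: P = 13/41 = 0.317073, Q = 1/41 = 0.024390.
d = −0.5·ln(0.341464) − 0.25·ln(0.951220) = −0.5·(-1.074513) − 0.25·(-0.050010) = 0.5498.

0.5498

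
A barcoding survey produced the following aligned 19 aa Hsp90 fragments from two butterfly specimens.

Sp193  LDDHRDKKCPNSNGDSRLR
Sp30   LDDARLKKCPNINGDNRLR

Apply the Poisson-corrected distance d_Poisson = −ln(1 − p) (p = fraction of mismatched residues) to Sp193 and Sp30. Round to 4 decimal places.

Differing sites — 4:H/A; 6:D/L; 12:S/I; 16:S/N.
p = 4/19 = 0.210526.
d = −ln(1 − 0.210526) = −ln(0.789474) = 0.2364.

0.2364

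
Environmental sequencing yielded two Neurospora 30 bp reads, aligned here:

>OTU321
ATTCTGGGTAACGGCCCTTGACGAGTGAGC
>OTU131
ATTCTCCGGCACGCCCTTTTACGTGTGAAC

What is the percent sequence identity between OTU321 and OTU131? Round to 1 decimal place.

The sequences differ at positions 6 (G/C), 7 (G/C), 9 (T/G), 10 (A/C), 14 (G/C), 17 (C/T), 20 (G/T), 24 (A/T), 29 (G/A).
21 of the 30 sites match, so the percent identity is 21/30 × 100 = 70.0%.

70.0%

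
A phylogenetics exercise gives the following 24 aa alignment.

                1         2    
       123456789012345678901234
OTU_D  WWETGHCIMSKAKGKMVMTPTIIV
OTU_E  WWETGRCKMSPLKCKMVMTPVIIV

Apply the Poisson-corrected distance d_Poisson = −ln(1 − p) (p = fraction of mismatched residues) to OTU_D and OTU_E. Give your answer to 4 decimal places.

The sequences differ at positions 6 (H/R), 8 (I/K), 11 (K/P), 12 (A/L), 14 (G/C), 21 (T/V).
p = 6/24 = 0.250000.
d = −ln(1 − 0.250000) = −ln(0.750000) = 0.2877.

0.2877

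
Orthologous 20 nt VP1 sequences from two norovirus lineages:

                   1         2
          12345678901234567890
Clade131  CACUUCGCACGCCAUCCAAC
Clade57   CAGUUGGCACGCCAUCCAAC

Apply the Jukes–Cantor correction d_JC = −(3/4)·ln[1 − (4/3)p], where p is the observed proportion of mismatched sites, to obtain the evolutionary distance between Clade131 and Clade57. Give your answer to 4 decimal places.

The sequences differ at positions 3 (C/G), 6 (C/G).
p = 2/20 = 0.100000.
d = −0.75 · ln(1 − (4/3)·0.100000) = −0.75 · ln(0.866667) = −0.75 · (-0.143100) = 0.1073.

0.1073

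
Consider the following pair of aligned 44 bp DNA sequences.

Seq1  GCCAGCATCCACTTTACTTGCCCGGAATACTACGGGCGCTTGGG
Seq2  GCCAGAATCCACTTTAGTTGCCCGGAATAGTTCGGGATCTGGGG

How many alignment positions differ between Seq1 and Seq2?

Mismatches occur at site 6 (C↔A), site 17 (C↔G), site 30 (C↔G), site 32 (A↔T), site 37 (C↔A), site 38 (G↔T), site 41 (T↔G).
That gives 7 mismatches out of 44 aligned sites, so the Hamming distance is 7.

7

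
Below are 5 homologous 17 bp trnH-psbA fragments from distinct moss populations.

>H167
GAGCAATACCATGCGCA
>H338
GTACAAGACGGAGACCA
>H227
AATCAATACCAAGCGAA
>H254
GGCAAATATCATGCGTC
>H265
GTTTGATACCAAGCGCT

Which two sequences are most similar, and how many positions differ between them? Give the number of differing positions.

Pairwise Hamming distances:
  H167 vs H338: 8
  H167 vs H227: 4
  H167 vs H254: 6
  H167 vs H265: 6
  H338 vs H227: 9
  H338 vs H254: 12
  H338 vs H265: 9
  H227 vs H254: 8
  H227 vs H265: 6
  H254 vs H265: 8
The smallest is 4, between H167 and H227.

4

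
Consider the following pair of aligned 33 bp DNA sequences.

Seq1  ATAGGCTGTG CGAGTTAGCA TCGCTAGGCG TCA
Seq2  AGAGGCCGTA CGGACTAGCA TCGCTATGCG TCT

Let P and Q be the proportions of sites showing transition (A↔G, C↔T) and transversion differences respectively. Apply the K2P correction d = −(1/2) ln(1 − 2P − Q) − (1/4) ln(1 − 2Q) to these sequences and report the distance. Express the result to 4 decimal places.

0.3006

The sequences differ at positions 2 (T/G, transversion), 7 (T/C, transition), 10 (G/A, transition), 13 (A/G, transition), 14 (G/A, transition), 15 (T/C, transition), 27 (G/T, transversion), 33 (A/T, transversion).
Of the 8 differences, 5 transitions and 3 transversions over 33 sites: P = 5/33 = 0.151515, Q = 3/33 = 0.090909.
d = −0.5·ln(0.606061) − 0.25·ln(0.818182) = −0.5·(-0.500775) − 0.25·(-0.200670) = 0.3006.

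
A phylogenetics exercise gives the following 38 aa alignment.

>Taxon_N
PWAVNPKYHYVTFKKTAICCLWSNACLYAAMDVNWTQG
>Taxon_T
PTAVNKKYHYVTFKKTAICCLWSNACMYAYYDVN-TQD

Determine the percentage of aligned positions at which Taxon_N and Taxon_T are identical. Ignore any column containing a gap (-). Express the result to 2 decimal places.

83.78%

Excluding the 1 gap column leaves 37 comparable sites.
The sequences differ at positions 2 (W/T), 6 (P/K), 27 (L/M), 30 (A/Y), 31 (M/Y), 38 (G/D).
31 of the 37 comparable sites match, so the percent identity is 31/37 × 100 = 83.78%.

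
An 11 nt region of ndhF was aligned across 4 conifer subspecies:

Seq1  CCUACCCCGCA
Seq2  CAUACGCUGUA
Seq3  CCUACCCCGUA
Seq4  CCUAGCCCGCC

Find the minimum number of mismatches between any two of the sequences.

1

Pairwise Hamming distances:
  Seq1 vs Seq2: 4
  Seq1 vs Seq3: 1
  Seq1 vs Seq4: 2
  Seq2 vs Seq3: 3
  Seq2 vs Seq4: 6
  Seq3 vs Seq4: 3
The smallest is 1, between Seq1 and Seq3.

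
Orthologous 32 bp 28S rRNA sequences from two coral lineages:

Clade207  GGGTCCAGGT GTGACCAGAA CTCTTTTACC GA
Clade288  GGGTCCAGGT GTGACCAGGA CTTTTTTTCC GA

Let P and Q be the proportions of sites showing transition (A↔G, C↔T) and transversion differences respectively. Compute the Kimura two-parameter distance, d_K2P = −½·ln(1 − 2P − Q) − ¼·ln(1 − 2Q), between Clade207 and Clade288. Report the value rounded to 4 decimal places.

0.1011

Mismatches occur at site 19 (A→G, transition), site 23 (C→T, transition), site 28 (A→T, transversion).
Of the 3 differences, 2 transitions and 1 transversion over 32 sites: P = 2/32 = 0.062500, Q = 1/32 = 0.031250.
d = −0.5·ln(0.843750) − 0.25·ln(0.937500) = −0.5·(-0.169899) − 0.25·(-0.064539) = 0.1011.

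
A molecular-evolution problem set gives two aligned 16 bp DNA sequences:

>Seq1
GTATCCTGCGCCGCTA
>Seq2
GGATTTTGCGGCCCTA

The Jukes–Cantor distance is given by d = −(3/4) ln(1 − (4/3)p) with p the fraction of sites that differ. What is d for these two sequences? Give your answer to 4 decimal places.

0.4042

Mismatches occur at site 2 (T/G), site 5 (C/T), site 6 (C/T), site 11 (C/G), site 13 (G/C).
p = 5/16 = 0.312500.
d = −0.75 · ln(1 − (4/3)·0.312500) = −0.75 · ln(0.583333) = −0.75 · (-0.538997) = 0.4042.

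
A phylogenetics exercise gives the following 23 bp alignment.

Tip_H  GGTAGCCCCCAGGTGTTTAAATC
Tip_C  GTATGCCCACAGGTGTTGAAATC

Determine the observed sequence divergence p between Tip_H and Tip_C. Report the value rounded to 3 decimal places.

Differing sites — 2:G/T; 3:T/A; 4:A/T; 9:C/A; 18:T/G.
There are 5 differences over 23 sites, so p = 5/23 = 0.217.

0.217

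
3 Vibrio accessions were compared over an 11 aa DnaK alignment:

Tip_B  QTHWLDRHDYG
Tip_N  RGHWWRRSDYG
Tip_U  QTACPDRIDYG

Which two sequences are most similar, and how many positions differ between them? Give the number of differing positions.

Pairwise Hamming distances:
  Tip_B vs Tip_N: 5
  Tip_B vs Tip_U: 4
  Tip_N vs Tip_U: 7
The smallest is 4, between Tip_B and Tip_U.

4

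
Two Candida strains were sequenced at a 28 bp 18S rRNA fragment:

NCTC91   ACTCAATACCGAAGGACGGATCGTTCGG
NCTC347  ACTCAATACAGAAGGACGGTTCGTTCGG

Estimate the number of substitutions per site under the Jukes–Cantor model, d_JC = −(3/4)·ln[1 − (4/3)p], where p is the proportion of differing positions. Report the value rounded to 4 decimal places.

Differing sites — 10:C/A; 20:A/T.
p = 2/28 = 0.071429.
d = −0.75 · ln(1 − (4/3)·0.071429) = −0.75 · ln(0.904761) = −0.75 · (-0.100084) = 0.0751.

0.0751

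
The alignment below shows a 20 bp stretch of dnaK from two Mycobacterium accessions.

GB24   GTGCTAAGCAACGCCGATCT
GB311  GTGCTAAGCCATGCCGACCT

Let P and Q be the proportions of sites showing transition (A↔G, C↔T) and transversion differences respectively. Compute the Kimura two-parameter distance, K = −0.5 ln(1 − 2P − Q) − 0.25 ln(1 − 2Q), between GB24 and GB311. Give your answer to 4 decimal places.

0.1702

Mismatches occur at site 10 (A→C, transversion), site 12 (C→T, transition), site 18 (T→C, transition).
Of the 3 differences, 2 transitions and 1 transversion over 20 sites: P = 2/20 = 0.100000, Q = 1/20 = 0.050000.
d = −0.5·ln(0.750000) − 0.25·ln(0.900000) = −0.5·(-0.287682) − 0.25·(-0.105361) = 0.1702.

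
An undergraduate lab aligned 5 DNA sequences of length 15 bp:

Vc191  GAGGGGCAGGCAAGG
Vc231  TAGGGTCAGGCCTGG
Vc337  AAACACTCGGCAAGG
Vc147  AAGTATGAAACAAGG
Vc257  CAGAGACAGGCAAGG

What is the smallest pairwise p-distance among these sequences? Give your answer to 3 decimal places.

Pairwise Hamming distances:
  Vc191 vs Vc231: 4
  Vc191 vs Vc337: 7
  Vc191 vs Vc147: 7
  Vc191 vs Vc257: 3
  Vc231 vs Vc337: 9
  Vc231 vs Vc147: 8
  Vc231 vs Vc257: 5
  Vc337 vs Vc147: 7
  Vc337 vs Vc257: 7
  Vc147 vs Vc257: 7
The smallest is 3 mismatches, between Vc191 and Vc257; p = 3/15 = 0.200.

0.200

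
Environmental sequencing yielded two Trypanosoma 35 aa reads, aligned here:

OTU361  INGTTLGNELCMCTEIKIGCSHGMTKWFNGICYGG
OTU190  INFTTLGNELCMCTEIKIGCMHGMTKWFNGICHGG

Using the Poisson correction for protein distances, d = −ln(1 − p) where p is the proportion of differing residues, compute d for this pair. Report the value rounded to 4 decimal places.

0.0896

Differing sites — 3:G/F; 21:S/M; 33:Y/H.
p = 3/35 = 0.085714.
d = −ln(1 − 0.085714) = −ln(0.914286) = 0.0896.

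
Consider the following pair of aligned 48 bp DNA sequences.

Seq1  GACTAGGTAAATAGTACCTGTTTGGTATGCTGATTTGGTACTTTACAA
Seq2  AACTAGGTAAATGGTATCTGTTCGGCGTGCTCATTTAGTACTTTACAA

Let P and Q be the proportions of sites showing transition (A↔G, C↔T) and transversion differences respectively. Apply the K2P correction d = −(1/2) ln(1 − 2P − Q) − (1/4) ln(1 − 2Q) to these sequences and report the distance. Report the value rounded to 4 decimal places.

0.1980

The sequences differ at positions 1 (G/A, transition), 13 (A/G, transition), 17 (C/T, transition), 23 (T/C, transition), 26 (T/C, transition), 27 (A/G, transition), 32 (G/C, transversion), 37 (G/A, transition).
Of the 8 differences, 7 transitions and 1 transversion over 48 sites: P = 7/48 = 0.145833, Q = 1/48 = 0.020833.
d = −0.5·ln(0.687501) − 0.25·ln(0.958334) = −0.5·(-0.374692) − 0.25·(-0.042559) = 0.1980.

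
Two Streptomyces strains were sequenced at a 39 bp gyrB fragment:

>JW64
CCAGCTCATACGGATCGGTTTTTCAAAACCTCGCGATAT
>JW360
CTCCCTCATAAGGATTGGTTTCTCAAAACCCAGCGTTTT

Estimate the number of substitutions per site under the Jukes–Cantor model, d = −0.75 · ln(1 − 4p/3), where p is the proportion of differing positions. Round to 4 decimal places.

0.3138

The sequences differ at positions 2 (C/T), 3 (A/C), 4 (G/C), 11 (C/A), 16 (C/T), 22 (T/C), 31 (T/C), 32 (C/A), 36 (A/T), 38 (A/T).
p = 10/39 = 0.256410.
d = −0.75 · ln(1 − (4/3)·0.256410) = −0.75 · ln(0.658120) = −0.75 · (-0.418368) = 0.3138.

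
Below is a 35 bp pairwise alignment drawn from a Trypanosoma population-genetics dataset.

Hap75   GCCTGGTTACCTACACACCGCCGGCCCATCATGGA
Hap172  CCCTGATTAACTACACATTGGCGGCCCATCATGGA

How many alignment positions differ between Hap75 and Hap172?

Mismatches occur at site 1 (G↔C), site 6 (G↔A), site 10 (C↔A), site 18 (C↔T), site 19 (C↔T), site 21 (C↔G).
That gives 6 mismatches out of 35 aligned sites, so the Hamming distance is 6.

6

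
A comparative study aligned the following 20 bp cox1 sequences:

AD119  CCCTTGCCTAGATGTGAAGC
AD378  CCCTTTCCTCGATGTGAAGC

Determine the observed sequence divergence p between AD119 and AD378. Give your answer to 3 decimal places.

Differing sites — 6:G/T; 10:A/C.
There are 2 differences over 20 sites, so p = 2/20 = 0.100.

0.100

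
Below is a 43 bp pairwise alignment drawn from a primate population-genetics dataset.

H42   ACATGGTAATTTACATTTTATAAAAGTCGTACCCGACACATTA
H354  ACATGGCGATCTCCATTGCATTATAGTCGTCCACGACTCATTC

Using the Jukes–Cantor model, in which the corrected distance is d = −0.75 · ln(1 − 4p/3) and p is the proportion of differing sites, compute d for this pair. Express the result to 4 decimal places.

0.3490

Differing sites — 7:T/C; 8:A/G; 11:T/C; 13:A/C; 18:T/G; 19:T/C; 22:A/T; 24:A/T; 31:A/C; 33:C/A; 38:A/T; 43:A/C.
p = 12/43 = 0.279070.
d = −0.75 · ln(1 − (4/3)·0.279070) = −0.75 · ln(0.627907) = −0.75 · (-0.465363) = 0.3490.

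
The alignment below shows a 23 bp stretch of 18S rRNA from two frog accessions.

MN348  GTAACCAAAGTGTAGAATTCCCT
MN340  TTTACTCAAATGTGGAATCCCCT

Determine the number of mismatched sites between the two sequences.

Differing sites — 1:G/T; 3:A/T; 6:C/T; 7:A/C; 10:G/A; 14:A/G; 19:T/C.
That gives 7 mismatches out of 23 aligned sites, so the Hamming distance is 7.

7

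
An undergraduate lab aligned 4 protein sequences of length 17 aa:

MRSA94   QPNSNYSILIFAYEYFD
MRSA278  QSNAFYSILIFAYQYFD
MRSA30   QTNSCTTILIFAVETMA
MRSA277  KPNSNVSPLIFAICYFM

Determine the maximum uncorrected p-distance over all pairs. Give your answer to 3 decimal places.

Pairwise Hamming distances:
  MRSA94 vs MRSA278: 4
  MRSA94 vs MRSA30: 8
  MRSA94 vs MRSA277: 6
  MRSA278 vs MRSA30: 10
  MRSA278 vs MRSA277: 9
  MRSA30 vs MRSA277: 11
The largest is 11 mismatches, between MRSA30 and MRSA277; p = 11/17 = 0.647.

0.647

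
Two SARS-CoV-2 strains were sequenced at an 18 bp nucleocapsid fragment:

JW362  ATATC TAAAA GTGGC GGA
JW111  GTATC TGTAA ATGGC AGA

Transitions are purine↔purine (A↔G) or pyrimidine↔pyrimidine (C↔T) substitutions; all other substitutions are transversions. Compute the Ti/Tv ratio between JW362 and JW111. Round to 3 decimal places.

4.000

Differing sites — 1:A/G (Ti); 7:A/G (Ti); 8:A/T (Tv); 11:G/A (Ti); 16:G/A (Ti).
Of the 5 differences, 4 transitions and 1 transversion, so Ti/Tv = 4/1 = 4.000.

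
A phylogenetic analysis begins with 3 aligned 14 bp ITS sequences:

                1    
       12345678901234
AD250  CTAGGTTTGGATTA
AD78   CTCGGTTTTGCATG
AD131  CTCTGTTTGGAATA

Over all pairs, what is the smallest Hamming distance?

Pairwise Hamming distances:
  AD250 vs AD78: 5
  AD250 vs AD131: 3
  AD78 vs AD131: 4
The smallest is 3, between AD250 and AD131.

3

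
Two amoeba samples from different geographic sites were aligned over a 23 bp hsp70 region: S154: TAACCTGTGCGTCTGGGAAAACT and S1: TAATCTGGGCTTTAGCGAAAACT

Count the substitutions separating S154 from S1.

6

Mismatches occur at site 4 (C/T), site 8 (T/G), site 11 (G/T), site 13 (C/T), site 14 (T/A), site 16 (G/C).
That gives 6 mismatches out of 23 aligned sites, so the Hamming distance is 6.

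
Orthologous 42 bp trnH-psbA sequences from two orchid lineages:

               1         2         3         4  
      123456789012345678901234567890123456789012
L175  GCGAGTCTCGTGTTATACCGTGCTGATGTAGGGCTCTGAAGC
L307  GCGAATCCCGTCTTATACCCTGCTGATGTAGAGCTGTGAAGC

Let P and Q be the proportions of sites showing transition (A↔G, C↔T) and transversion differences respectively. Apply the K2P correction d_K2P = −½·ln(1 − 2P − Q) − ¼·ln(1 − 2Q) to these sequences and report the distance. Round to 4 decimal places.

Mismatches occur at site 5 (G/A, transition), site 8 (T/C, transition), site 12 (G/C, transversion), site 20 (G/C, transversion), site 32 (G/A, transition), site 36 (C/G, transversion).
Of the 6 differences, 3 transitions and 3 transversions over 42 sites: P = 3/42 = 0.071429, Q = 3/42 = 0.071429.
d = −0.5·ln(0.785713) − 0.25·ln(0.857142) = −0.5·(-0.241164) − 0.25·(-0.154152) = 0.1591.

0.1591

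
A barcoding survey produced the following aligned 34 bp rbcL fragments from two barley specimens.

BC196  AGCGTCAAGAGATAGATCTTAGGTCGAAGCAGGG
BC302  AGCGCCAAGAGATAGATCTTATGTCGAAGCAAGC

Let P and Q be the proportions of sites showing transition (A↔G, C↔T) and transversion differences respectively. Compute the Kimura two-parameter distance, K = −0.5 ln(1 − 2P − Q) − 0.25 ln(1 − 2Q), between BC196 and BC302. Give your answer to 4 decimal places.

0.1284

The sequences differ at positions 5 (T/C, transition), 22 (G/T, transversion), 32 (G/A, transition), 34 (G/C, transversion).
Of the 4 differences, 2 transitions and 2 transversions over 34 sites: P = 2/34 = 0.058824, Q = 2/34 = 0.058824.
d = −0.5·ln(0.823528) − 0.25·ln(0.882352) = −0.5·(-0.194158) − 0.25·(-0.125164) = 0.1284.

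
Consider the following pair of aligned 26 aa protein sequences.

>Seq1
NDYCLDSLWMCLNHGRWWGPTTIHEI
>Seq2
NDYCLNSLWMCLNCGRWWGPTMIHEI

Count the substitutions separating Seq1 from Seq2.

Differing sites — 6:D/N; 14:H/C; 22:T/M.
That gives 3 mismatches out of 26 aligned sites, so the Hamming distance is 3.

3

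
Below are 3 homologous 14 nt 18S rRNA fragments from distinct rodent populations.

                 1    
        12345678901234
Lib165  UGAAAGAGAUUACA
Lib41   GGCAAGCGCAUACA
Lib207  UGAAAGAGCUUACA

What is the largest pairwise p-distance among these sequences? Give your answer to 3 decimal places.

0.357

Pairwise Hamming distances:
  Lib165 vs Lib41: 5
  Lib165 vs Lib207: 1
  Lib41 vs Lib207: 4
The largest is 5 mismatches, between Lib165 and Lib41; p = 5/14 = 0.357.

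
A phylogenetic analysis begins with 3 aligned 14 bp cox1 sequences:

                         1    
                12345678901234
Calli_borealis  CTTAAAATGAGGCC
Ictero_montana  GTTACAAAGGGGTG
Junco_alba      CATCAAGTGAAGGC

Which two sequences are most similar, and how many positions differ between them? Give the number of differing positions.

Pairwise Hamming distances:
  Calli_borealis vs Ictero_montana: 6
  Calli_borealis vs Junco_alba: 5
  Ictero_montana vs Junco_alba: 10
The smallest is 5, between Calli_borealis and Junco_alba.

5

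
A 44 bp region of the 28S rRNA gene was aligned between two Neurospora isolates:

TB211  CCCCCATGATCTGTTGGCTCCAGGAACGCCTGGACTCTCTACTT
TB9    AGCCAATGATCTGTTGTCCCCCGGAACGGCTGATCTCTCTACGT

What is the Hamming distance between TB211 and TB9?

10

Differing sites — 1:C/A; 2:C/G; 5:C/A; 17:G/T; 19:T/C; 22:A/C; 29:C/G; 33:G/A; 34:A/T; 43:T/G.
That gives 10 mismatches out of 44 aligned sites, so the Hamming distance is 10.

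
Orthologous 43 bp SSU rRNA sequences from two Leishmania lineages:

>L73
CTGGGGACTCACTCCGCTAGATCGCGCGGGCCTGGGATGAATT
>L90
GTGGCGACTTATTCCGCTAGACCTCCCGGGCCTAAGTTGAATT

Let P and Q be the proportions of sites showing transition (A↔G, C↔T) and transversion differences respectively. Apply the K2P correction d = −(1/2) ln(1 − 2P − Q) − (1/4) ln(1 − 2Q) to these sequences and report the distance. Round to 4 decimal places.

The sequences differ at positions 1 (C/G, transversion), 5 (G/C, transversion), 10 (C/T, transition), 12 (C/T, transition), 22 (T/C, transition), 24 (G/T, transversion), 26 (G/C, transversion), 34 (G/A, transition), 35 (G/A, transition), 37 (A/T, transversion).
Of the 10 differences, 5 transitions and 5 transversions over 43 sites: P = 5/43 = 0.116279, Q = 5/43 = 0.116279.
d = −0.5·ln(0.651163) − 0.25·ln(0.767442) = −0.5·(-0.428995) − 0.25·(-0.264692) = 0.2807.

0.2807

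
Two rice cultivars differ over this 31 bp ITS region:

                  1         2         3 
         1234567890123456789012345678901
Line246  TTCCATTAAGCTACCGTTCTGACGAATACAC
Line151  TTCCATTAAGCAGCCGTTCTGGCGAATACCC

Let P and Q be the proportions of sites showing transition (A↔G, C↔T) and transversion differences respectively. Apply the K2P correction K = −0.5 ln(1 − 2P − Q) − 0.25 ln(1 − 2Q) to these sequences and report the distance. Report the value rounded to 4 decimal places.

The sequences differ at positions 12 (T/A, transversion), 13 (A/G, transition), 22 (A/G, transition), 30 (A/C, transversion).
Of the 4 differences, 2 transitions and 2 transversions over 31 sites: P = 2/31 = 0.064516, Q = 2/31 = 0.064516.
d = −0.5·ln(0.806452) − 0.25·ln(0.870968) = −0.5·(-0.215111) − 0.25·(-0.138150) = 0.1421.

0.1421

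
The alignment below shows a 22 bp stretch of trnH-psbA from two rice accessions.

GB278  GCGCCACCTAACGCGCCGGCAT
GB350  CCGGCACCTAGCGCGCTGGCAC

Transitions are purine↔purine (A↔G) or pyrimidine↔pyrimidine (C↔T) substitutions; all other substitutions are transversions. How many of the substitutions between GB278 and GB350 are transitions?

Mismatches occur at site 1 (G/C, transversion), site 4 (C/G, transversion), site 11 (A/G, transition), site 17 (C/T, transition), site 22 (T/C, transition).
Of the 5 differences, 3 transitions and 2 transversions, so the answer is 3.

3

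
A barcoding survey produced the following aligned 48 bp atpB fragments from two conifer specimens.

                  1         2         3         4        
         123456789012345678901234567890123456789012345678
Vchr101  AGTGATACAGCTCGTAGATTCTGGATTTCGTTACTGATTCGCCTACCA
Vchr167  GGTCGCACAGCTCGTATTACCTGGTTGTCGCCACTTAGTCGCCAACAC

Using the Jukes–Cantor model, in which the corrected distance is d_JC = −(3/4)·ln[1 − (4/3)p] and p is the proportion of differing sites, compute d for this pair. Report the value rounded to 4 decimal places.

The sequences differ at positions 1 (A/G), 4 (G/C), 5 (A/G), 6 (T/C), 17 (G/T), 18 (A/T), 19 (T/A), 20 (T/C), 25 (A/T), 27 (T/G), 31 (T/C), 32 (T/C), 36 (G/T), 38 (T/G), 44 (T/A), 47 (C/A), 48 (A/C).
p = 17/48 = 0.354167.
d = −0.75 · ln(1 − (4/3)·0.354167) = −0.75 · ln(0.527777) = −0.75 · (-0.639081) = 0.4793.

0.4793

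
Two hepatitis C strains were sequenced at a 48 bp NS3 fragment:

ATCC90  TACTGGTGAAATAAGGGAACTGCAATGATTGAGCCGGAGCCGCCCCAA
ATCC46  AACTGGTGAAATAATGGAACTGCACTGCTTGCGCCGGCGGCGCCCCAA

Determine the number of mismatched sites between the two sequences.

7

Differing sites — 1:T/A; 15:G/T; 25:A/C; 28:A/C; 32:A/C; 38:A/C; 40:C/G.
That gives 7 mismatches out of 48 aligned sites, so the Hamming distance is 7.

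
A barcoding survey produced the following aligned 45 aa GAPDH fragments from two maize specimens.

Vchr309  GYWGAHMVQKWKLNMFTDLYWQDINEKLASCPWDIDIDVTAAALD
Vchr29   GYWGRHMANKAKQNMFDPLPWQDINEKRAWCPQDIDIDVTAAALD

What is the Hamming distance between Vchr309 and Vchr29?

The sequences differ at positions 5 (A/R), 8 (V/A), 9 (Q/N), 11 (W/A), 13 (L/Q), 17 (T/D), 18 (D/P), 20 (Y/P), 28 (L/R), 30 (S/W), 33 (W/Q).
That gives 11 mismatches out of 45 aligned sites, so the Hamming distance is 11.

11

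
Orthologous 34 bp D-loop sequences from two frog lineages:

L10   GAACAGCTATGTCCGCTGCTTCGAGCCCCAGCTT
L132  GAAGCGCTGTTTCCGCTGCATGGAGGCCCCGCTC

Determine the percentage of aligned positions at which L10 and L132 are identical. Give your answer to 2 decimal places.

The sequences differ at positions 4 (C/G), 5 (A/C), 9 (A/G), 11 (G/T), 20 (T/A), 22 (C/G), 26 (C/G), 30 (A/C), 34 (T/C).
25 of the 34 sites match, so the percent identity is 25/34 × 100 = 73.53%.

73.53%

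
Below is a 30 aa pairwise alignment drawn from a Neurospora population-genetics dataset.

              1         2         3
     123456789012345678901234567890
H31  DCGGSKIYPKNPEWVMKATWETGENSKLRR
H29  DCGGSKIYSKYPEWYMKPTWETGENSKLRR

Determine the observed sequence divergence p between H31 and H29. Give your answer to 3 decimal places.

Differing sites — 9:P/S; 11:N/Y; 15:V/Y; 18:A/P.
There are 4 differences over 30 sites, so p = 4/30 = 0.133.

0.133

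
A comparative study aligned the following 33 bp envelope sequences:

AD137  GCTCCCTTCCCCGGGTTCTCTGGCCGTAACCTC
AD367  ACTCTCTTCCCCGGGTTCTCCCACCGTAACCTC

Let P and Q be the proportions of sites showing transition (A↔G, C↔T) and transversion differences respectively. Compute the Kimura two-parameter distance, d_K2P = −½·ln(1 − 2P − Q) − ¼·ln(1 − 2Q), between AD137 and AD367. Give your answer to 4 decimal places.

0.1749

Mismatches occur at site 1 (G↔A, transition), site 5 (C↔T, transition), site 21 (T↔C, transition), site 22 (G↔C, transversion), site 23 (G↔A, transition).
Of the 5 differences, 4 transitions and 1 transversion over 33 sites: P = 4/33 = 0.121212, Q = 1/33 = 0.030303.
d = −0.5·ln(0.727273) − 0.25·ln(0.939394) = −0.5·(-0.318453) − 0.25·(-0.062520) = 0.1749.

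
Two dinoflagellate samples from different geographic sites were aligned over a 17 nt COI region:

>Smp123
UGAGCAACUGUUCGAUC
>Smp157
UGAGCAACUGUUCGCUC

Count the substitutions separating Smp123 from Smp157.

1

The sequences differ at position 15 (A/C).
That gives 1 mismatch out of 17 aligned sites, so the Hamming distance is 1.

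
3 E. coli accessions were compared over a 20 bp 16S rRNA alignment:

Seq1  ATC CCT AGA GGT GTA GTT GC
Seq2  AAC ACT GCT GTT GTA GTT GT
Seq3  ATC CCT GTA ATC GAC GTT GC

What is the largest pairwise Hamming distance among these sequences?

Pairwise Hamming distances:
  Seq1 vs Seq2: 7
  Seq1 vs Seq3: 7
  Seq2 vs Seq3: 9
The largest is 9, between Seq2 and Seq3.

9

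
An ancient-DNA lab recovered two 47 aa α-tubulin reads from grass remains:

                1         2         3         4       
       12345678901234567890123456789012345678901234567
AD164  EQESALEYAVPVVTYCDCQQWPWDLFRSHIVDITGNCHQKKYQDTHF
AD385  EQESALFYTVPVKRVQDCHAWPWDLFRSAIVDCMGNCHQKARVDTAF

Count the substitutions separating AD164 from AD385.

15

The sequences differ at positions 7 (E/F), 9 (A/T), 13 (V/K), 14 (T/R), 15 (Y/V), 16 (C/Q), 19 (Q/H), 20 (Q/A), 29 (H/A), 33 (I/C), 34 (T/M), 41 (K/A), 42 (Y/R), 43 (Q/V), 46 (H/A).
That gives 15 mismatches out of 47 aligned sites, so the Hamming distance is 15.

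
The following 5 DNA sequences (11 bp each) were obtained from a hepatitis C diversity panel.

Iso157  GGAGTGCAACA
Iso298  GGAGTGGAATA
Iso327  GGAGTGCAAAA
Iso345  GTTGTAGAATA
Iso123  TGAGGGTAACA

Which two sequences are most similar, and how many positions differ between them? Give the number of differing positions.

Pairwise Hamming distances:
  Iso157 vs Iso298: 2
  Iso157 vs Iso327: 1
  Iso157 vs Iso345: 5
  Iso157 vs Iso123: 3
  Iso298 vs Iso327: 2
  Iso298 vs Iso345: 3
  Iso298 vs Iso123: 4
  Iso327 vs Iso345: 5
  Iso327 vs Iso123: 4
  Iso345 vs Iso123: 7
The smallest is 1, between Iso157 and Iso327.

1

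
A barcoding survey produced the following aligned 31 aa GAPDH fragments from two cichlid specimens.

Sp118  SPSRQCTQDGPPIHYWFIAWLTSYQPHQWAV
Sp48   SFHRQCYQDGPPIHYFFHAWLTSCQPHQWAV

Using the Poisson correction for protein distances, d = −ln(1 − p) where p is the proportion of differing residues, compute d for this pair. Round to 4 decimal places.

0.2151

Mismatches occur at site 2 (P/F), site 3 (S/H), site 7 (T/Y), site 16 (W/F), site 18 (I/H), site 24 (Y/C).
p = 6/31 = 0.193548.
d = −ln(1 − 0.193548) = −ln(0.806452) = 0.2151.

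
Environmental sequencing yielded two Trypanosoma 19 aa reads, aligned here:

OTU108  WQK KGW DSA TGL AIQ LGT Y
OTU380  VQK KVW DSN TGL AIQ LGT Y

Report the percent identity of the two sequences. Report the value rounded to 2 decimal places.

84.21%

The sequences differ at positions 1 (W/V), 5 (G/V), 9 (A/N).
16 of the 19 sites match, so the percent identity is 16/19 × 100 = 84.21%.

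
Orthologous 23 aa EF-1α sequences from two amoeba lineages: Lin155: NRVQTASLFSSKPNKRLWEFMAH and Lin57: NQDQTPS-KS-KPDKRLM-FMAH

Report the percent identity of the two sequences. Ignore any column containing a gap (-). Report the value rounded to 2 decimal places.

70.00%

Excluding the 3 gap columns leaves 20 comparable sites.
Mismatches occur at site 2 (R→Q), site 3 (V→D), site 6 (A→P), site 9 (F→K), site 14 (N→D), site 18 (W→M).
14 of the 20 comparable sites match, so the percent identity is 14/20 × 100 = 70.00%.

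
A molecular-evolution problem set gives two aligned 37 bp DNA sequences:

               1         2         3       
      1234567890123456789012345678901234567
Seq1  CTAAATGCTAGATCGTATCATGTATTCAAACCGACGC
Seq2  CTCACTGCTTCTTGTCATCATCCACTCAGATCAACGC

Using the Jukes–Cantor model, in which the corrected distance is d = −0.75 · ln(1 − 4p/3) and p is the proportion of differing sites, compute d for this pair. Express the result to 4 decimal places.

Differing sites — 3:A/C; 5:A/C; 10:A/T; 11:G/C; 12:A/T; 14:C/G; 15:G/T; 16:T/C; 22:G/C; 23:T/C; 25:T/C; 29:A/G; 31:C/T; 33:G/A.
p = 14/37 = 0.378378.
d = −0.75 · ln(1 − (4/3)·0.378378) = −0.75 · ln(0.495496) = −0.75 · (-0.702196) = 0.5266.

0.5266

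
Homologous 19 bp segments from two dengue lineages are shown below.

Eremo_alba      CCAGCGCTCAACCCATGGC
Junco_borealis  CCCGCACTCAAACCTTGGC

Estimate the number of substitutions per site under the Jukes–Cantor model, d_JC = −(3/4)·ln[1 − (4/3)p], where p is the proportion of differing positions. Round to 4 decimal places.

Differing sites — 3:A/C; 6:G/A; 12:C/A; 15:A/T.
p = 4/19 = 0.210526.
d = −0.75 · ln(1 − (4/3)·0.210526) = −0.75 · ln(0.719299) = −0.75 · (-0.329478) = 0.2471.

0.2471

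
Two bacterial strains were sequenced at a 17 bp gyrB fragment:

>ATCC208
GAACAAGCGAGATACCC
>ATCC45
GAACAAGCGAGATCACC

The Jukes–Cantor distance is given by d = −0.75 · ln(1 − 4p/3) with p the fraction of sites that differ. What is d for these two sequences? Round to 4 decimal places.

Mismatches occur at site 14 (A→C), site 15 (C→A).
p = 2/17 = 0.117647.
d = −0.75 · ln(1 − (4/3)·0.117647) = −0.75 · ln(0.843137) = −0.75 · (-0.170626) = 0.1280.

0.1280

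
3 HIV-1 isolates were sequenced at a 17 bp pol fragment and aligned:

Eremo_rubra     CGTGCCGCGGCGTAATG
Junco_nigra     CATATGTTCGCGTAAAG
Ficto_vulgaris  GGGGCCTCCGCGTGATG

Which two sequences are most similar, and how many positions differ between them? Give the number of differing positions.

5

Pairwise Hamming distances:
  Eremo_rubra vs Junco_nigra: 8
  Eremo_rubra vs Ficto_vulgaris: 5
  Junco_nigra vs Ficto_vulgaris: 9
The smallest is 5, between Eremo_rubra and Ficto_vulgaris.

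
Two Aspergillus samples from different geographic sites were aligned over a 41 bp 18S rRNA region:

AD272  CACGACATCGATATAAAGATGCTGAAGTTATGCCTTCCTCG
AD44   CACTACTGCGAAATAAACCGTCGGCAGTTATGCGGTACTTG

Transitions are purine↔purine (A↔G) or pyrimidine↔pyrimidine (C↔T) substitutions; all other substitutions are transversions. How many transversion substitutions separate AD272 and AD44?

The sequences differ at positions 4 (G/T, transversion), 7 (A/T, transversion), 8 (T/G, transversion), 12 (T/A, transversion), 18 (G/C, transversion), 19 (A/C, transversion), 20 (T/G, transversion), 21 (G/T, transversion), 23 (T/G, transversion), 25 (A/C, transversion), 34 (C/G, transversion), 35 (T/G, transversion), 37 (C/A, transversion), 40 (C/T, transition).
Of the 14 differences, 1 transition and 13 transversions, so the answer is 13.

13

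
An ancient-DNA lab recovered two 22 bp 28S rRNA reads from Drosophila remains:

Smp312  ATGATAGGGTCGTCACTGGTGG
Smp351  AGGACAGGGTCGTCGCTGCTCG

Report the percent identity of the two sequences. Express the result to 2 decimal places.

77.27%

Mismatches occur at site 2 (T→G), site 5 (T→C), site 15 (A→G), site 19 (G→C), site 21 (G→C).
17 of the 22 sites match, so the percent identity is 17/22 × 100 = 77.27%.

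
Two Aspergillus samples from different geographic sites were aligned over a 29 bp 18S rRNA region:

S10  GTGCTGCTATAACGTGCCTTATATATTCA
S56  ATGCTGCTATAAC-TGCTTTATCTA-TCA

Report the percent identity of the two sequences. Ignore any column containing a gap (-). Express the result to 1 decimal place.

88.9%

Excluding the 2 gap columns leaves 27 comparable sites.
Mismatches occur at site 1 (G→A), site 18 (C→T), site 23 (A→C).
24 of the 27 comparable sites match, so the percent identity is 24/27 × 100 = 88.9%.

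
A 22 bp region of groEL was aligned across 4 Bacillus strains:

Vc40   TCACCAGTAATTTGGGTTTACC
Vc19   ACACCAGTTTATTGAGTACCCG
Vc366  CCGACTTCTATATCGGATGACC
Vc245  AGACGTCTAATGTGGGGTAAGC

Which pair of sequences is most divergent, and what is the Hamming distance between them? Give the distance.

16

Pairwise Hamming distances:
  Vc40 vs Vc19: 9
  Vc40 vs Vc366: 11
  Vc40 vs Vc245: 9
  Vc19 vs Vc366: 16
  Vc19 vs Vc245: 15
  Vc366 vs Vc245: 13
The largest is 16, between Vc19 and Vc366.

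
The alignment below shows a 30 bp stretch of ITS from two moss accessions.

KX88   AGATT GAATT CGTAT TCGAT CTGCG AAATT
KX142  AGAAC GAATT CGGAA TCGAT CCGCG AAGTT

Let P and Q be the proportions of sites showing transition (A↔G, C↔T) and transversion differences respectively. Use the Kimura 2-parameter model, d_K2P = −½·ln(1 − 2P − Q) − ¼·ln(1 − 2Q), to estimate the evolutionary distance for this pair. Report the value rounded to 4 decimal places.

0.2341

Differing sites — 4:T/A (Tv); 5:T/C (Ti); 13:T/G (Tv); 15:T/A (Tv); 22:T/C (Ti); 28:A/G (Ti).
Of the 6 differences, 3 transitions and 3 transversions over 30 sites: P = 3/30 = 0.100000, Q = 3/30 = 0.100000.
d = −0.5·ln(0.700000) − 0.25·ln(0.800000) = −0.5·(-0.356675) − 0.25·(-0.223144) = 0.2341.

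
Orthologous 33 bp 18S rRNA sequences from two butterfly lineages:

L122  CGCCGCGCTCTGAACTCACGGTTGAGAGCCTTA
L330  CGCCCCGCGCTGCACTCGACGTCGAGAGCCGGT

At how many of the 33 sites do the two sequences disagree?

10

Differing sites — 5:G/C; 9:T/G; 13:A/C; 18:A/G; 19:C/A; 20:G/C; 23:T/C; 31:T/G; 32:T/G; 33:A/T.
That gives 10 mismatches out of 33 aligned sites, so the Hamming distance is 10.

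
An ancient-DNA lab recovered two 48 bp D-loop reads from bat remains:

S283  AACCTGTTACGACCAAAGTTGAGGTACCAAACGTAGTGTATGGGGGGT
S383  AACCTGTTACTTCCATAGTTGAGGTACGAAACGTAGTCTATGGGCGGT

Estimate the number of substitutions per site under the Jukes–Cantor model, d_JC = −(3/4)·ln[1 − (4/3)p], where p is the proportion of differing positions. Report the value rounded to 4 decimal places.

0.1367

Differing sites — 11:G/T; 12:A/T; 16:A/T; 28:C/G; 38:G/C; 45:G/C.
p = 6/48 = 0.125000.
d = −0.75 · ln(1 − (4/3)·0.125000) = −0.75 · ln(0.833333) = −0.75 · (-0.182322) = 0.1367.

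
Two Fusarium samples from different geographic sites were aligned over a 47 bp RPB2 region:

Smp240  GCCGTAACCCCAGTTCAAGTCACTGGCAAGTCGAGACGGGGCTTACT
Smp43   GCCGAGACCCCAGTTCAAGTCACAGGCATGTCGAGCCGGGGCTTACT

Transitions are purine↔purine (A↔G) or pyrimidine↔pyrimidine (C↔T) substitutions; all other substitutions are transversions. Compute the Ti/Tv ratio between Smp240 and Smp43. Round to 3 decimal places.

0.250

Mismatches occur at site 5 (T→A, transversion), site 6 (A→G, transition), site 24 (T→A, transversion), site 29 (A→T, transversion), site 36 (A→C, transversion).
Of the 5 differences, 1 transition and 4 transversions, so Ti/Tv = 1/4 = 0.250.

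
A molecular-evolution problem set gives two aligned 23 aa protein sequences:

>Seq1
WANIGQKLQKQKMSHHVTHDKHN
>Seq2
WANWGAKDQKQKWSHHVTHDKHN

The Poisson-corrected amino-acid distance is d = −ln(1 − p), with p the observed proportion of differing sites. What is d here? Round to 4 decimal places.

0.1911

The sequences differ at positions 4 (I/W), 6 (Q/A), 8 (L/D), 13 (M/W).
p = 4/23 = 0.173913.
d = −ln(1 − 0.173913) = −ln(0.826087) = 0.1911.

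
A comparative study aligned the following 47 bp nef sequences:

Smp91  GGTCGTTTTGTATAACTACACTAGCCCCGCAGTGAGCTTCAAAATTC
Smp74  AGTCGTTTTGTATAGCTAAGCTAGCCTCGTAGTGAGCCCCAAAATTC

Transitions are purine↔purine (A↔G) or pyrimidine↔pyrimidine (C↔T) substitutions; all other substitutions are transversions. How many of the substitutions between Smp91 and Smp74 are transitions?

Differing sites — 1:G/A (Ti); 15:A/G (Ti); 19:C/A (Tv); 20:A/G (Ti); 27:C/T (Ti); 30:C/T (Ti); 38:T/C (Ti); 39:T/C (Ti).
Of the 8 differences, 7 transitions and 1 transversion, so the answer is 7.

7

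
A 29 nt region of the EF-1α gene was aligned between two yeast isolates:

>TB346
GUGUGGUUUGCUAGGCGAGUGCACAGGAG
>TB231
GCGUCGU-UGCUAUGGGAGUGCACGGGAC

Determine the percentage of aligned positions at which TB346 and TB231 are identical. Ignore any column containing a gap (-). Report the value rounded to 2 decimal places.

78.57%

Excluding the 1 gap column leaves 28 comparable sites.
Differing sites — 2:U/C; 5:G/C; 14:G/U; 16:C/G; 25:A/G; 29:G/C.
22 of the 28 comparable sites match, so the percent identity is 22/28 × 100 = 78.57%.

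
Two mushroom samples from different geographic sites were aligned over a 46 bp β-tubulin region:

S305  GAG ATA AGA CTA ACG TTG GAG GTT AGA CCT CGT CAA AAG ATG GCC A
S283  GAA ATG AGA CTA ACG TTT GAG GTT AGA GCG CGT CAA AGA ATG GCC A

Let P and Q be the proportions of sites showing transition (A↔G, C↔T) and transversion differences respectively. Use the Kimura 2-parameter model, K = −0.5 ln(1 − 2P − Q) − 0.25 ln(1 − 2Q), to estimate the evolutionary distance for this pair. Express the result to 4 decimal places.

Mismatches occur at site 3 (G→A, transition), site 6 (A→G, transition), site 18 (G→T, transversion), site 28 (C→G, transversion), site 30 (T→G, transversion), site 38 (A→G, transition), site 39 (G→A, transition).
Of the 7 differences, 4 transitions and 3 transversions over 46 sites: P = 4/46 = 0.086957, Q = 3/46 = 0.065217.
d = −0.5·ln(0.760869) − 0.25·ln(0.869566) = −0.5·(-0.273294) − 0.25·(-0.139761) = 0.1716.

0.1716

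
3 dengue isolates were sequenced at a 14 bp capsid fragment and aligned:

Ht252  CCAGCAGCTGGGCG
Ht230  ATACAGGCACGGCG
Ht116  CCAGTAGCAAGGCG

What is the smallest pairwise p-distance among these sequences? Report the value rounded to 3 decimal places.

0.214

Pairwise Hamming distances:
  Ht252 vs Ht230: 7
  Ht252 vs Ht116: 3
  Ht230 vs Ht116: 6
The smallest is 3 mismatches, between Ht252 and Ht116; p = 3/14 = 0.214.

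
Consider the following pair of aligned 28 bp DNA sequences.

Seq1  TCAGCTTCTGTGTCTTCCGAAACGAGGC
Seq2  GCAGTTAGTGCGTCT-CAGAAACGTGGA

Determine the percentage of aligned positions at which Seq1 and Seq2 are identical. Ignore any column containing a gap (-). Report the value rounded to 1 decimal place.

Excluding the 1 gap column leaves 27 comparable sites.
Differing sites — 1:T/G; 5:C/T; 7:T/A; 8:C/G; 11:T/C; 18:C/A; 25:A/T; 28:C/A.
19 of the 27 comparable sites match, so the percent identity is 19/27 × 100 = 70.4%.

70.4%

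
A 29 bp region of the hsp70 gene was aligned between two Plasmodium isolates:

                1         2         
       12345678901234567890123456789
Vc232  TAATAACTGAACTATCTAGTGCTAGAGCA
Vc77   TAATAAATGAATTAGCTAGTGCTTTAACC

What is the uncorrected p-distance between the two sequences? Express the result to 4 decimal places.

Differing sites — 7:C/A; 12:C/T; 15:T/G; 24:A/T; 25:G/T; 27:G/A; 29:A/C.
There are 7 differences over 29 sites, so p = 7/29 = 0.2414.

0.2414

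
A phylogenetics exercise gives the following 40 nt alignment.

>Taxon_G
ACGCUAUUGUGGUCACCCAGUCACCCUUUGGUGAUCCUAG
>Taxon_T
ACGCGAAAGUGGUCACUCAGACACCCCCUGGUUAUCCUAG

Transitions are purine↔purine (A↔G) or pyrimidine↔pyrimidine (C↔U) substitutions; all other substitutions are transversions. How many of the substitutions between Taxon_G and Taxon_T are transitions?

The sequences differ at positions 5 (U/G, transversion), 7 (U/A, transversion), 8 (U/A, transversion), 17 (C/U, transition), 21 (U/A, transversion), 27 (U/C, transition), 28 (U/C, transition), 33 (G/U, transversion).
Of the 8 differences, 3 transitions and 5 transversions, so the answer is 3.

3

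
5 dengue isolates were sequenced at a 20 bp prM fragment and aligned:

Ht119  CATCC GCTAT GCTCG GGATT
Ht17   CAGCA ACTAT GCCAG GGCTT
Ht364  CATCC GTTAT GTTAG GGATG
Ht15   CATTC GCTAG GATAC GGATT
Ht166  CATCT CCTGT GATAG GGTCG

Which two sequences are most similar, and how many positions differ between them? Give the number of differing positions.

4

Pairwise Hamming distances:
  Ht119 vs Ht17: 6
  Ht119 vs Ht364: 4
  Ht119 vs Ht15: 5
  Ht119 vs Ht166: 8
  Ht17 vs Ht364: 8
  Ht17 vs Ht15: 9
  Ht17 vs Ht166: 9
  Ht364 vs Ht15: 6
  Ht364 vs Ht166: 7
  Ht15 vs Ht166: 9
The smallest is 4, between Ht119 and Ht364.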